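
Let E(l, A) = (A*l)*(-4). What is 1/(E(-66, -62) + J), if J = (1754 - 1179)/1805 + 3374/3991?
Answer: -1440751/23580535389 ≈ -6.1099e-5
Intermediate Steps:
E(l, A) = -4*A*l
J = 1676979/1440751 (J = 575*(1/1805) + 3374*(1/3991) = 115/361 + 3374/3991 = 1676979/1440751 ≈ 1.1640)
1/(E(-66, -62) + J) = 1/(-4*(-62)*(-66) + 1676979/1440751) = 1/(-16368 + 1676979/1440751) = 1/(-23580535389/1440751) = -1440751/23580535389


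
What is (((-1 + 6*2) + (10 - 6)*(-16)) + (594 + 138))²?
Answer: 461041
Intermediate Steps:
(((-1 + 6*2) + (10 - 6)*(-16)) + (594 + 138))² = (((-1 + 12) + 4*(-16)) + 732)² = ((11 - 64) + 732)² = (-53 + 732)² = 679² = 461041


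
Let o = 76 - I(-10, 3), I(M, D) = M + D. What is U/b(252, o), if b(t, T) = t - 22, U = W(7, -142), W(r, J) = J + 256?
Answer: 57/115 ≈ 0.49565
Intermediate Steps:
I(M, D) = D + M
W(r, J) = 256 + J
U = 114 (U = 256 - 142 = 114)
o = 83 (o = 76 - (3 - 10) = 76 - 1*(-7) = 76 + 7 = 83)
b(t, T) = -22 + t
U/b(252, o) = 114/(-22 + 252) = 114/230 = 114*(1/230) = 57/115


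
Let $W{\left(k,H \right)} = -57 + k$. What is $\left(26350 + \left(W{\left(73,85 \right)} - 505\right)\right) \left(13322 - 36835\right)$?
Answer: $-608069693$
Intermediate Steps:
$\left(26350 + \left(W{\left(73,85 \right)} - 505\right)\right) \left(13322 - 36835\right) = \left(26350 + \left(\left(-57 + 73\right) - 505\right)\right) \left(13322 - 36835\right) = \left(26350 + \left(16 - 505\right)\right) \left(-23513\right) = \left(26350 - 489\right) \left(-23513\right) = 25861 \left(-23513\right) = -608069693$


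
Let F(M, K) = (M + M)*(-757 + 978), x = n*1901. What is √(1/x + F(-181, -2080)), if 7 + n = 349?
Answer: I*√3757290553523354/216714 ≈ 282.85*I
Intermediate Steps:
n = 342 (n = -7 + 349 = 342)
x = 650142 (x = 342*1901 = 650142)
F(M, K) = 442*M (F(M, K) = (2*M)*221 = 442*M)
√(1/x + F(-181, -2080)) = √(1/650142 + 442*(-181)) = √(1/650142 - 80002) = √(-52012660283/650142) = I*√3757290553523354/216714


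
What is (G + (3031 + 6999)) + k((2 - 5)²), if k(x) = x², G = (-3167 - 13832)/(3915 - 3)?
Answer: 39537233/3912 ≈ 10107.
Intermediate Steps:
G = -16999/3912 ≈ -4.3453
(G + (3031 + 6999)) + k((2 - 5)²) = (-16999/3912 + (3031 + 6999)) + ((2 - 5)²)² = (-16999/3912 + 10030) + ((-3)²)² = 39220361/3912 + 9² = 39220361/3912 + 81 = 39537233/3912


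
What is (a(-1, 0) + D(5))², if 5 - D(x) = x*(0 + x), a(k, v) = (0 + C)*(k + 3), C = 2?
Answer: 256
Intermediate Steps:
a(k, v) = 6 + 2*k (a(k, v) = (0 + 2)*(k + 3) = 2*(3 + k) = 6 + 2*k)
D(x) = 5 - x² (D(x) = 5 - x*(0 + x) = 5 - x*x = 5 - x²)
(a(-1, 0) + D(5))² = ((6 + 2*(-1)) + (5 - 1*5²))² = ((6 - 2) + (5 - 1*25))² = (4 + (5 - 25))² = (4 - 20)² = (-16)² = 256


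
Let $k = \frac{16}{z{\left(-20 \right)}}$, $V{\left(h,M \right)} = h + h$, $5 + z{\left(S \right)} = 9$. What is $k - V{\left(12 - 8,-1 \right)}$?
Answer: $-4$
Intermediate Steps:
$z{\left(S \right)} = 4$ ($z{\left(S \right)} = -5 + 9 = 4$)
$V{\left(h,M \right)} = 2 h$
$k = 4$ ($k = \frac{16}{4} = 16 \cdot \frac{1}{4} = 4$)
$k - V{\left(12 - 8,-1 \right)} = 4 - 2 \left(12 - 8\right) = 4 - 2 \cdot 4 = 4 - 8 = -4$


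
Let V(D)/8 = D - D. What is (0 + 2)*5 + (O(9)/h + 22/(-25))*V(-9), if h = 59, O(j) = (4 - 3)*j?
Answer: 10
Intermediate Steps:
O(j) = j (O(j) = 1*j = j)
V(D) = 0 (V(D) = 8*(D - D) = 8*0 = 0)
(0 + 2)*5 + (O(9)/h + 22/(-25))*V(-9) = (0 + 2)*5 + (9/59 + 22/(-25))*0 = 2*5 + (9*(1/59) + 22*(-1/25))*0 = 10 + (9/59 - 22/25)*0 = 10 - 1073/1475*0 = 10 + 0 = 10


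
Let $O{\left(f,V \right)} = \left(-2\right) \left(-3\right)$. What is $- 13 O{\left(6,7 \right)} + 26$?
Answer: $-52$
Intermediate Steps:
$O{\left(f,V \right)} = 6$
$- 13 O{\left(6,7 \right)} + 26 = \left(-13\right) 6 + 26 = -78 + 26 = -52$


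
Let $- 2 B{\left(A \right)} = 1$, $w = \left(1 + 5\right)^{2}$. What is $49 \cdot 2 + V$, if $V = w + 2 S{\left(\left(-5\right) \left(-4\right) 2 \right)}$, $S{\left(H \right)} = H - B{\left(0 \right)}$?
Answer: $215$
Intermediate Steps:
$w = 36$ ($w = 6^{2} = 36$)
$B{\left(A \right)} = - \frac{1}{2}$ ($B{\left(A \right)} = \left(- \frac{1}{2}\right) 1 = - \frac{1}{2}$)
$S{\left(H \right)} = \frac{1}{2} + H$ ($S{\left(H \right)} = H - - \frac{1}{2} = H + \frac{1}{2} = \frac{1}{2} + H$)
$V = 117$ ($V = 36 + 2 \left(\frac{1}{2} + \left(-5\right) \left(-4\right) 2\right) = 36 + 2 \left(\frac{1}{2} + 20 \cdot 2\right) = 36 + 2 \left(\frac{1}{2} + 40\right) = 36 + 2 \cdot \frac{81}{2} = 36 + 81 = 117$)
$49 \cdot 2 + V = 49 \cdot 2 + 117 = 98 + 117 = 215$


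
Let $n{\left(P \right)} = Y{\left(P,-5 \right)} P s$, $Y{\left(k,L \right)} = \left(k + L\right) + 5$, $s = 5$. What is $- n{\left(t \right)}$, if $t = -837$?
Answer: $-3502845$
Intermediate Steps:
$Y{\left(k,L \right)} = 5 + L + k$ ($Y{\left(k,L \right)} = \left(L + k\right) + 5 = 5 + L + k$)
$n{\left(P \right)} = 5 P^{2}$ ($n{\left(P \right)} = \left(5 - 5 + P\right) P 5 = P P 5 = P^{2} \cdot 5 = 5 P^{2}$)
$- n{\left(t \right)} = - 5 \left(-837\right)^{2} = - 5 \cdot 700569 = \left(-1\right) 3502845 = -3502845$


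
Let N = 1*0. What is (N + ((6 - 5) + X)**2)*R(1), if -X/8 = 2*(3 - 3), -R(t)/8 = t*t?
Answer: -8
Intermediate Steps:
R(t) = -8*t**2 (R(t) = -8*t*t = -8*t**2)
X = 0 (X = -16*(3 - 3) = -16*0 = -8*0 = 0)
N = 0
(N + ((6 - 5) + X)**2)*R(1) = (0 + ((6 - 5) + 0)**2)*(-8*1**2) = (0 + (1 + 0)**2)*(-8*1) = (0 + 1**2)*(-8) = (0 + 1)*(-8) = 1*(-8) = -8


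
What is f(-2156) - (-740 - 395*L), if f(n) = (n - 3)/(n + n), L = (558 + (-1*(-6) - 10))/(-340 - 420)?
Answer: 37077867/81928 ≈ 452.57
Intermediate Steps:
L = -277/380 (L = (558 + (6 - 10))/(-760) = (558 - 4)*(-1/760) = 554*(-1/760) = -277/380 ≈ -0.72895)
f(n) = (-3 + n)/(2*n) (f(n) = (-3 + n)/((2*n)) = (-3 + n)*(1/(2*n)) = (-3 + n)/(2*n))
f(-2156) - (-740 - 395*L) = (½)*(-3 - 2156)/(-2156) - (-740 - 395*(-277/380)) = (½)*(-1/2156)*(-2159) - (-740 + 21883/76) = 2159/4312 - 1*(-34357/76) = 2159/4312 + 34357/76 = 37077867/81928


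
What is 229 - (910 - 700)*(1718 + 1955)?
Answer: -771101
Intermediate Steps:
229 - (910 - 700)*(1718 + 1955) = 229 - 210*3673 = 229 - 1*771330 = 229 - 771330 = -771101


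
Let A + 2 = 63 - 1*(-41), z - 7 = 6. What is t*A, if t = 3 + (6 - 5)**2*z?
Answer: 1632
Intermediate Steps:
z = 13 (z = 7 + 6 = 13)
A = 102 (A = -2 + (63 - 1*(-41)) = -2 + (63 + 41) = -2 + 104 = 102)
t = 16 (t = 3 + (6 - 5)**2*13 = 3 + 1**2*13 = 3 + 1*13 = 3 + 13 = 16)
t*A = 16*102 = 1632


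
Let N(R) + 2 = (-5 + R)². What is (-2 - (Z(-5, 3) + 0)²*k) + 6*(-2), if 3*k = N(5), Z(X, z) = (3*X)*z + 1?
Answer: 3830/3 ≈ 1276.7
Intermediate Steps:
Z(X, z) = 1 + 3*X*z (Z(X, z) = 3*X*z + 1 = 1 + 3*X*z)
N(R) = -2 + (-5 + R)²
k = -⅔ (k = (-2 + (-5 + 5)²)/3 = (-2 + 0²)/3 = (-2 + 0)/3 = (⅓)*(-2) = -⅔ ≈ -0.66667)
(-2 - (Z(-5, 3) + 0)²*k) + 6*(-2) = (-2 - ((1 + 3*(-5)*3) + 0)²*(-2)/3) + 6*(-2) = (-2 - ((1 - 45) + 0)²*(-2)/3) - 12 = (-2 - (-44 + 0)²*(-2)/3) - 12 = (-2 - (-44)²*(-2)/3) - 12 = (-2 - 1936*(-2)/3) - 12 = (-2 - 1*(-3872/3)) - 12 = (-2 + 3872/3) - 12 = 3866/3 - 12 = 3830/3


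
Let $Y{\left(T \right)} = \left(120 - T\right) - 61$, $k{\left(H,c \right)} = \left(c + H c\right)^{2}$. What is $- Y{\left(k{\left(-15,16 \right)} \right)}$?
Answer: $50117$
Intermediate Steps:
$Y{\left(T \right)} = 59 - T$
$- Y{\left(k{\left(-15,16 \right)} \right)} = - (59 - 16^{2} \left(1 - 15\right)^{2}) = - (59 - 256 \left(-14\right)^{2}) = - (59 - 256 \cdot 196) = - (59 - 50176) = \left(-1\right) \left(-50117\right) = 50117$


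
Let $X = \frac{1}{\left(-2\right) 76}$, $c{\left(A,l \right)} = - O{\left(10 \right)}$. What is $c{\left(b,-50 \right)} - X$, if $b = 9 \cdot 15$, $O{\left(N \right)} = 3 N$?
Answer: $- \frac{4559}{152} \approx -29.993$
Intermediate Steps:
$b = 135$
$c{\left(A,l \right)} = -30$ ($c{\left(A,l \right)} = - 3 \cdot 10 = \left(-1\right) 30 = -30$)
$X = - \frac{1}{152}$ ($X = \frac{1}{-152} = - \frac{1}{152} \approx -0.0065789$)
$c{\left(b,-50 \right)} - X = -30 - - \frac{1}{152} = -30 + \frac{1}{152} = - \frac{4559}{152}$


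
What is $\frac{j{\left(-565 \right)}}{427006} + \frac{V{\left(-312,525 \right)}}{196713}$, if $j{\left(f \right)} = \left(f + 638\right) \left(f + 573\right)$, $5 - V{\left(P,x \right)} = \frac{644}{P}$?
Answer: $\frac{4597975441}{3275907619842} \approx 0.0014036$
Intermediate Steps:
$V{\left(P,x \right)} = 5 - \frac{644}{P}$
$j{\left(f \right)} = \left(573 + f\right) \left(638 + f\right)$ ($j{\left(f \right)} = \left(638 + f\right) \left(573 + f\right) = \left(573 + f\right) \left(638 + f\right)$)
$\frac{j{\left(-565 \right)}}{427006} + \frac{V{\left(-312,525 \right)}}{196713} = \frac{365574 + \left(-565\right)^{2} + 1211 \left(-565\right)}{427006} + \frac{5 - \frac{644}{-312}}{196713} = \left(365574 + 319225 - 684215\right) \frac{1}{427006} + \left(5 - - \frac{161}{78}\right) \frac{1}{196713} = 584 \cdot \frac{1}{427006} + \left(5 + \frac{161}{78}\right) \frac{1}{196713} = \frac{292}{213503} + \frac{551}{78} \cdot \frac{1}{196713} = \frac{292}{213503} + \frac{551}{15343614} = \frac{4597975441}{3275907619842}$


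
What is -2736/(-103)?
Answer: 2736/103 ≈ 26.563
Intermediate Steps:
-2736/(-103) = -2736*(-1)/103 = -9*(-304/103) = 2736/103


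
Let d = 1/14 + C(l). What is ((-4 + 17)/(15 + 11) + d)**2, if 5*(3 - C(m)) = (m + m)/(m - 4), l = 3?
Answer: 27889/1225 ≈ 22.767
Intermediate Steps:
C(m) = 3 - 2*m/(5*(-4 + m)) (C(m) = 3 - (m + m)/(5*(m - 4)) = 3 - 2*m/(5*(-4 + m)))
d = 299/70 (d = 1/14 + (-60 + 13*3)/(5*(-4 + 3)) = 1/14 + (1/5)*(-60 + 39)/(-1) = 1/14 + (1/5)*(-1)*(-21) = 1/14 + 21/5 = 299/70 ≈ 4.2714)
((-4 + 17)/(15 + 11) + d)**2 = ((-4 + 17)/(15 + 11) + 299/70)**2 = (13/26 + 299/70)**2 = (13*(1/26) + 299/70)**2 = (1/2 + 299/70)**2 = (167/35)**2 = 27889/1225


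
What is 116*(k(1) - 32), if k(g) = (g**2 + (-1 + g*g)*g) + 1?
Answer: -3480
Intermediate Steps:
k(g) = 1 + g**2 + g*(-1 + g**2) (k(g) = (g**2 + (-1 + g**2)*g) + 1 = (g**2 + g*(-1 + g**2)) + 1 = 1 + g**2 + g*(-1 + g**2))
116*(k(1) - 32) = 116*((1 + 1**2 + 1**3 - 1*1) - 32) = 116*((1 + 1 + 1 - 1) - 32) = 116*(2 - 32) = 116*(-30) = -3480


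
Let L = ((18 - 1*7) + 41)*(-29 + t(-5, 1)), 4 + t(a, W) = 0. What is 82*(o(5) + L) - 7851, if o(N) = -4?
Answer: -148891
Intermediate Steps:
t(a, W) = -4 (t(a, W) = -4 + 0 = -4)
L = -1716 (L = ((18 - 1*7) + 41)*(-29 - 4) = ((18 - 7) + 41)*(-33) = (11 + 41)*(-33) = 52*(-33) = -1716)
82*(o(5) + L) - 7851 = 82*(-4 - 1716) - 7851 = 82*(-1720) - 7851 = -141040 - 7851 = -148891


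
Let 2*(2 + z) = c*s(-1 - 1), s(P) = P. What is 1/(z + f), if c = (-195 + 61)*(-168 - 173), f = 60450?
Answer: 1/14754 ≈ 6.7778e-5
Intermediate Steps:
c = 45694 (c = -134*(-341) = 45694)
z = -45696 (z = -2 + (45694*(-1 - 1))/2 = -2 + (45694*(-2))/2 = -2 + (½)*(-91388) = -2 - 45694 = -45696)
1/(z + f) = 1/(-45696 + 60450) = 1/14754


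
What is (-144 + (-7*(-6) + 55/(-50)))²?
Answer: 1062961/100 ≈ 10630.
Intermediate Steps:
(-144 + (-7*(-6) + 55/(-50)))² = (-144 + (42 + 55*(-1/50)))² = (-144 + (42 - 11/10))² = (-144 + 409/10)² = (-1031/10)² = 1062961/100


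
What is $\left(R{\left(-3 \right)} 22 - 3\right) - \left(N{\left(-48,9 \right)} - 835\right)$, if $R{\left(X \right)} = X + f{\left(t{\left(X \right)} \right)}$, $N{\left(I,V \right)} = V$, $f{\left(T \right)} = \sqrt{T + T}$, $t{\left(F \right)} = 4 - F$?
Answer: $757 + 22 \sqrt{14} \approx 839.32$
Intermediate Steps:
$f{\left(T \right)} = \sqrt{2} \sqrt{T}$ ($f{\left(T \right)} = \sqrt{2 T} = \sqrt{2} \sqrt{T}$)
$R{\left(X \right)} = X + \sqrt{2} \sqrt{4 - X}$
$\left(R{\left(-3 \right)} 22 - 3\right) - \left(N{\left(-48,9 \right)} - 835\right) = \left(\left(-3 + \sqrt{8 - -6}\right) 22 - 3\right) - \left(9 - 835\right) = \left(\left(-3 + \sqrt{8 + 6}\right) 22 - 3\right) - \left(9 - 835\right) = \left(\left(-3 + \sqrt{14}\right) 22 - 3\right) - -826 = \left(\left(-66 + 22 \sqrt{14}\right) - 3\right) + 826 = \left(-69 + 22 \sqrt{14}\right) + 826 = 757 + 22 \sqrt{14}$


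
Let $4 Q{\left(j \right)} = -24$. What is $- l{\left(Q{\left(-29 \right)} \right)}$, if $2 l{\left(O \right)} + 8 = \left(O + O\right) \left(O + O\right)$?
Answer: $-68$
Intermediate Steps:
$Q{\left(j \right)} = -6$ ($Q{\left(j \right)} = \frac{1}{4} \left(-24\right) = -6$)
$l{\left(O \right)} = -4 + 2 O^{2}$ ($l{\left(O \right)} = -4 + \frac{\left(O + O\right) \left(O + O\right)}{2} = -4 + \frac{2 O 2 O}{2} = -4 + \frac{4 O^{2}}{2} = -4 + 2 O^{2}$)
$- l{\left(Q{\left(-29 \right)} \right)} = - (-4 + 2 \left(-6\right)^{2}) = - (-4 + 2 \cdot 36) = - (-4 + 72) = \left(-1\right) 68 = -68$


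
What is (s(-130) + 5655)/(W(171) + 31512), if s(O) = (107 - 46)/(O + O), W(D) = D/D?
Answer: 1470239/8193380 ≈ 0.17944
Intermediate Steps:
W(D) = 1
s(O) = 61/(2*O) (s(O) = 61/((2*O)) = 61*(1/(2*O)) = 61/(2*O))
(s(-130) + 5655)/(W(171) + 31512) = ((61/2)/(-130) + 5655)/(1 + 31512) = ((61/2)*(-1/130) + 5655)/31513 = (-61/260 + 5655)*(1/31513) = (1470239/260)*(1/31513) = 1470239/8193380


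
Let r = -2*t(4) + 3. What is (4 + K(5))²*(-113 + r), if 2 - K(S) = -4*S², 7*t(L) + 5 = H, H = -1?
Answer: -8516888/7 ≈ -1.2167e+6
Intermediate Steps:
t(L) = -6/7 (t(L) = -5/7 + (⅐)*(-1) = -5/7 - ⅐ = -6/7)
K(S) = 2 + 4*S² (K(S) = 2 - (-4)*S² = 2 + 4*S²)
r = 33/7 (r = -2*(-6/7) + 3 = 12/7 + 3 = 33/7 ≈ 4.7143)
(4 + K(5))²*(-113 + r) = (4 + (2 + 4*5²))²*(-113 + 33/7) = (4 + (2 + 4*25))²*(-758/7) = (4 + (2 + 100))²*(-758/7) = (4 + 102)²*(-758/7) = 106²*(-758/7) = 11236*(-758/7) = -8516888/7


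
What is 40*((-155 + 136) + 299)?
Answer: 11200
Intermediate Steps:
40*((-155 + 136) + 299) = 40*(-19 + 299) = 40*280 = 11200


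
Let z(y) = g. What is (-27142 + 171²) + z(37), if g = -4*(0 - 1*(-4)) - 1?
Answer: 2082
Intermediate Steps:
g = -17 (g = -4*(0 + 4) - 1 = -4*4 - 1 = -16 - 1 = -17)
z(y) = -17
(-27142 + 171²) + z(37) = (-27142 + 171²) - 17 = (-27142 + 29241) - 17 = 2099 - 17 = 2082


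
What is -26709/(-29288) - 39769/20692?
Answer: -21860423/21643832 ≈ -1.0100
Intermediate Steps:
-26709/(-29288) - 39769/20692 = -26709*(-1/29288) - 39769*1/20692 = 26709/29288 - 39769/20692 = -21860423/21643832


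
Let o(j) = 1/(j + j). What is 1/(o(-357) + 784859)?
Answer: 714/560389325 ≈ 1.2741e-6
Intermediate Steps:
o(j) = 1/(2*j)
1/(o(-357) + 784859) = 1/((1/2)/(-357) + 784859) = 1/((1/2)*(-1/357) + 784859) = 1/(-1/714 + 784859) = 1/(560389325/714) = 714/560389325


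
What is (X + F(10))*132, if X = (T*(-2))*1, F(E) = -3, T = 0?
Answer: -396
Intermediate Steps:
X = 0 (X = (0*(-2))*1 = 0*1 = 0)
(X + F(10))*132 = (0 - 3)*132 = -3*132 = -396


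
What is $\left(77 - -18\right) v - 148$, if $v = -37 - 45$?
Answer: $-7938$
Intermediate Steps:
$v = -82$
$\left(77 - -18\right) v - 148 = \left(77 - -18\right) \left(-82\right) - 148 = \left(77 + 18\right) \left(-82\right) - 148 = 95 \left(-82\right) - 148 = -7790 - 148 = -7938$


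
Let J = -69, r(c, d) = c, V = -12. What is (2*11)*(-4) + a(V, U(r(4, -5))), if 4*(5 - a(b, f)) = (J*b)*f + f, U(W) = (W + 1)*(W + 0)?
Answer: -4228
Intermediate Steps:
U(W) = W*(1 + W) (U(W) = (1 + W)*W = W*(1 + W))
a(b, f) = 5 - f/4 + 69*b*f/4 (a(b, f) = 5 - ((-69*b)*f + f)/4 = 5 - (-69*b*f + f)/4 = 5 - (f - 69*b*f)/4 = 5 + (-f/4 + 69*b*f/4) = 5 - f/4 + 69*b*f/4)
(2*11)*(-4) + a(V, U(r(4, -5))) = (2*11)*(-4) + (5 - (1 + 4) + (69/4)*(-12)*(4*(1 + 4))) = 22*(-4) + (5 - 5 + (69/4)*(-12)*(4*5)) = -88 + (5 - 1/4*20 + (69/4)*(-12)*20) = -88 + (5 - 5 - 4140) = -88 - 4140 = -4228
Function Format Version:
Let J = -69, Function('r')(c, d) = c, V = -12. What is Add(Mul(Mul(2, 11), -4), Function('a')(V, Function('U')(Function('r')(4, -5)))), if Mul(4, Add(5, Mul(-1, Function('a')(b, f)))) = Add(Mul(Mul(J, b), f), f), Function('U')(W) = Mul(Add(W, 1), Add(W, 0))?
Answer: -4228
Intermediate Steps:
Function('U')(W) = Mul(W, Add(1, W)) (Function('U')(W) = Mul(Add(1, W), W) = Mul(W, Add(1, W)))
Function('a')(b, f) = Add(5, Mul(Rational(-1, 4), f), Mul(Rational(69, 4), b, f)) (Function('a')(b, f) = Add(5, Mul(Rational(-1, 4), Add(Mul(Mul(-69, b), f), f))) = Add(5, Mul(Rational(-1, 4), Add(Mul(-69, b, f), f))) = Add(5, Mul(Rational(-1, 4), Add(f, Mul(-69, b, f)))) = Add(5, Add(Mul(Rational(-1, 4), f), Mul(Rational(69, 4), b, f))) = Add(5, Mul(Rational(-1, 4), f), Mul(Rational(69, 4), b, f)))
Add(Mul(Mul(2, 11), -4), Function('a')(V, Function('U')(Function('r')(4, -5)))) = Add(Mul(Mul(2, 11), -4), Add(5, Mul(Rational(-1, 4), Mul(4, Add(1, 4))), Mul(Rational(69, 4), -12, Mul(4, Add(1, 4))))) = Add(Mul(22, -4), Add(5, Mul(Rational(-1, 4), Mul(4, 5)), Mul(Rational(69, 4), -12, Mul(4, 5)))) = Add(-88, Add(5, Mul(Rational(-1, 4), 20), Mul(Rational(69, 4), -12, 20))) = Add(-88, Add(5, -5, -4140)) = Add(-88, -4140) = -4228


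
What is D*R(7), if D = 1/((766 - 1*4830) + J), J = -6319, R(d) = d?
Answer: -7/10383 ≈ -0.00067418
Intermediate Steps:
D = -1/10383 (D = 1/((766 - 1*4830) - 6319) = 1/((766 - 4830) - 6319) = 1/(-4064 - 6319) = 1/(-10383) = -1/10383 ≈ -9.6311e-5)
D*R(7) = -1/10383*7 = -7/10383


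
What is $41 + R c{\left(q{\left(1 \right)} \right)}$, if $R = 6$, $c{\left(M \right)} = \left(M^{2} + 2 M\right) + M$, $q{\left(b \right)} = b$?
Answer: $65$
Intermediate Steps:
$c{\left(M \right)} = M^{2} + 3 M$
$41 + R c{\left(q{\left(1 \right)} \right)} = 41 + 6 \cdot 1 \left(3 + 1\right) = 41 + 6 \cdot 1 \cdot 4 = 41 + 6 \cdot 4 = 41 + 24 = 65$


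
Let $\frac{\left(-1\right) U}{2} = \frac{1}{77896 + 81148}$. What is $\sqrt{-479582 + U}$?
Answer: $\frac{i \sqrt{3032755945533210}}{79522} \approx 692.52 i$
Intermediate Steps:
$U = - \frac{1}{79522}$ ($U = - \frac{2}{77896 + 81148} = - \frac{2}{159044} = \left(-2\right) \frac{1}{159044} = - \frac{1}{79522} \approx -1.2575 \cdot 10^{-5}$)
$\sqrt{-479582 + U} = \sqrt{-479582 - \frac{1}{79522}} = \sqrt{- \frac{38137319805}{79522}} = \frac{i \sqrt{3032755945533210}}{79522}$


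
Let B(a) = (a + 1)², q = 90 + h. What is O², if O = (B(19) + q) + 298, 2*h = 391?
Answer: 3869089/4 ≈ 9.6727e+5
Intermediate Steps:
h = 391/2 (h = (½)*391 = 391/2 ≈ 195.50)
q = 571/2 (q = 90 + 391/2 = 571/2 ≈ 285.50)
B(a) = (1 + a)²
O = 1967/2 (O = ((1 + 19)² + 571/2) + 298 = (20² + 571/2) + 298 = (400 + 571/2) + 298 = 1371/2 + 298 = 1967/2 ≈ 983.50)
O² = (1967/2)² = 3869089/4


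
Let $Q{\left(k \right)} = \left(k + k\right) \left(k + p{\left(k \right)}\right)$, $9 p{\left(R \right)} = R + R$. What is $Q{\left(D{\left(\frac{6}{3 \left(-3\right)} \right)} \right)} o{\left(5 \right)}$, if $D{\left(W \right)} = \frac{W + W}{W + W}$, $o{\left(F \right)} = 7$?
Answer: $\frac{154}{9} \approx 17.111$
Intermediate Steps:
$p{\left(R \right)} = \frac{2 R}{9}$ ($p{\left(R \right)} = \frac{R + R}{9} = \frac{2 R}{9}$)
$D{\left(W \right)} = 1$ ($D{\left(W \right)} = \frac{2 W}{2 W} = 2 W \frac{1}{2 W} = 1$)
$Q{\left(k \right)} = \frac{22 k^{2}}{9}$ ($Q{\left(k \right)} = \left(k + k\right) \left(k + \frac{2 k}{9}\right) = 2 k \frac{11 k}{9} = \frac{22 k^{2}}{9}$)
$Q{\left(D{\left(\frac{6}{3 \left(-3\right)} \right)} \right)} o{\left(5 \right)} = \frac{22 \cdot 1^{2}}{9} \cdot 7 = \frac{22}{9} \cdot 1 \cdot 7 = \frac{22}{9} \cdot 7 = \frac{154}{9}$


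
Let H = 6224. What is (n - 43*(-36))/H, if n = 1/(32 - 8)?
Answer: 37153/149376 ≈ 0.24872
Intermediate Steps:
n = 1/24 ≈ 0.041667
(n - 43*(-36))/H = (1/24 - 43*(-36))/6224 = (1/24 + 1548)*(1/6224) = (37153/24)*(1/6224) = 37153/149376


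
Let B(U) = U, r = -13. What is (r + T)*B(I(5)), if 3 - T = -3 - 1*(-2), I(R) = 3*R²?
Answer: -675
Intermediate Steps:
T = 4 (T = 3 - (-3 - 1*(-2)) = 3 - (-3 + 2) = 3 - 1*(-1) = 3 + 1 = 4)
(r + T)*B(I(5)) = (-13 + 4)*(3*5²) = -27*25 = -9*75 = -675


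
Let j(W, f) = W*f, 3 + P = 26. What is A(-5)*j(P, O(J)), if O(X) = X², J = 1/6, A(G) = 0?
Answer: 0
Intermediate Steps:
J = ⅙ ≈ 0.16667
P = 23 (P = -3 + 26 = 23)
A(-5)*j(P, O(J)) = 0*(23*(⅙)²) = 0*(23*(1/36)) = 0*(23/36) = 0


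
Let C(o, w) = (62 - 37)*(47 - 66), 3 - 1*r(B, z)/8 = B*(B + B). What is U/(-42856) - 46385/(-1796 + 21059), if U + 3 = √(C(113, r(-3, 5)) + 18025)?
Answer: -1987817771/825535128 - 15*√78/42856 ≈ -2.4110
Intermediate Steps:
r(B, z) = 24 - 16*B² (r(B, z) = 24 - 8*B*(B + B) = 24 - 8*B*2*B = 24 - 16*B²)
C(o, w) = -475 (C(o, w) = 25*(-19) = -475)
U = -3 + 15*√78 (U = -3 + √(-475 + 18025) = -3 + √17550 = -3 + 15*√78 ≈ 129.48)
U/(-42856) - 46385/(-1796 + 21059) = (-3 + 15*√78)/(-42856) - 46385/(-1796 + 21059) = (-3 + 15*√78)*(-1/42856) - 46385/19263 = (3/42856 - 15*√78/42856) - 46385*1/19263 = (3/42856 - 15*√78/42856) - 46385/19263 = -1987817771/825535128 - 15*√78/42856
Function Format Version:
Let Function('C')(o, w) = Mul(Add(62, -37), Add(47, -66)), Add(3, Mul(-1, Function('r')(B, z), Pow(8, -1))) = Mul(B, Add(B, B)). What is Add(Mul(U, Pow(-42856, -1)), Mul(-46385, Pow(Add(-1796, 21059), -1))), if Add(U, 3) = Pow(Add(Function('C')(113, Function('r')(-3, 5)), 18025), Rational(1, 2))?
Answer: Add(Rational(-1987817771, 825535128), Mul(Rational(-15, 42856), Pow(78, Rational(1, 2)))) ≈ -2.4110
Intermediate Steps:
Function('r')(B, z) = Add(24, Mul(-16, Pow(B, 2))) (Function('r')(B, z) = Add(24, Mul(-8, Mul(B, Add(B, B)))) = Add(24, Mul(-8, Mul(B, Mul(2, B)))) = Add(24, Mul(-8, Mul(2, Pow(B, 2)))) = Add(24, Mul(-16, Pow(B, 2))))
Function('C')(o, w) = -475 (Function('C')(o, w) = Mul(25, -19) = -475)
U = Add(-3, Mul(15, Pow(78, Rational(1, 2)))) (U = Add(-3, Pow(Add(-475, 18025), Rational(1, 2))) = Add(-3, Pow(17550, Rational(1, 2))) = Add(-3, Mul(15, Pow(78, Rational(1, 2)))) ≈ 129.48)
Add(Mul(U, Pow(-42856, -1)), Mul(-46385, Pow(Add(-1796, 21059), -1))) = Add(Mul(Add(-3, Mul(15, Pow(78, Rational(1, 2)))), Pow(-42856, -1)), Mul(-46385, Pow(Add(-1796, 21059), -1))) = Add(Mul(Add(-3, Mul(15, Pow(78, Rational(1, 2)))), Rational(-1, 42856)), Mul(-46385, Pow(19263, -1))) = Add(Add(Rational(3, 42856), Mul(Rational(-15, 42856), Pow(78, Rational(1, 2)))), Mul(-46385, Rational(1, 19263))) = Add(Add(Rational(3, 42856), Mul(Rational(-15, 42856), Pow(78, Rational(1, 2)))), Rational(-46385, 19263)) = Add(Rational(-1987817771, 825535128), Mul(Rational(-15, 42856), Pow(78, Rational(1, 2))))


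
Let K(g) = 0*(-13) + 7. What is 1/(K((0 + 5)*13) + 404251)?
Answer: 1/404258 ≈ 2.4737e-6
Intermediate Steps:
K(g) = 7 (K(g) = 0 + 7 = 7)
1/(K((0 + 5)*13) + 404251) = 1/(7 + 404251) = 1/404258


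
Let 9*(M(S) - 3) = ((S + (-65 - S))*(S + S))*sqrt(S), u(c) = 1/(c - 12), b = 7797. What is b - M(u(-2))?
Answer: 7794 - 65*I*sqrt(14)/882 ≈ 7794.0 - 0.27575*I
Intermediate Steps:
u(c) = 1/(-12 + c)
M(S) = 3 - 130*S**(3/2)/9 (M(S) = 3 + (((S + (-65 - S))*(S + S))*sqrt(S))/9 = 3 + ((-130*S)*sqrt(S))/9 = 3 + (-130*S**(3/2))/9 = 3 - 130*S**(3/2)/9)
b - M(u(-2)) = 7797 - (3 - 130*(-I*sqrt(14)/196)/9) = 7797 - (3 - (-65)*I*sqrt(14)/882) = 7797 - (3 + 65*I*sqrt(14)/882) = 7797 + (-3 - 65*I*sqrt(14)/882) = 7794 - 65*I*sqrt(14)/882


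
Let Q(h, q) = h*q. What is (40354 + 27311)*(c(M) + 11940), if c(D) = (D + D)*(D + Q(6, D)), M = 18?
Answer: 1114848540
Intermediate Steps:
c(D) = 14*D² (c(D) = (D + D)*(D + 6*D) = (2*D)*(7*D) = 14*D²)
(40354 + 27311)*(c(M) + 11940) = (40354 + 27311)*(14*18² + 11940) = 67665*(14*324 + 11940) = 67665*(4536 + 11940) = 67665*16476 = 1114848540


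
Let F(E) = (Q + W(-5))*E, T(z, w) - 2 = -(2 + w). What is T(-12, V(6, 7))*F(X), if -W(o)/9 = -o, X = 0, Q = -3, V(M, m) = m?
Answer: 0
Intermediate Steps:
W(o) = 9*o (W(o) = -(-9)*o = 9*o)
T(z, w) = -w (T(z, w) = 2 - (2 + w) = 2 + (-2 - w) = -w)
F(E) = -48*E (F(E) = (-3 + 9*(-5))*E = (-3 - 45)*E = -48*E)
T(-12, V(6, 7))*F(X) = (-1*7)*(-48*0) = -7*0 = 0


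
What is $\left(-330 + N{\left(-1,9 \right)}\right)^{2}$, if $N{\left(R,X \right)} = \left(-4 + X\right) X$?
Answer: $81225$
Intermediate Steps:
$N{\left(R,X \right)} = X \left(-4 + X\right)$
$\left(-330 + N{\left(-1,9 \right)}\right)^{2} = \left(-330 + 9 \left(-4 + 9\right)\right)^{2} = \left(-330 + 9 \cdot 5\right)^{2} = \left(-330 + 45\right)^{2} = \left(-285\right)^{2} = 81225$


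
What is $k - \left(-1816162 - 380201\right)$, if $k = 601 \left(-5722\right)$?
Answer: $-1242559$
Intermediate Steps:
$k = -3438922$
$k - \left(-1816162 - 380201\right) = -3438922 - \left(-1816162 - 380201\right) = -3438922 - -2196363 = -3438922 + 2196363 = -1242559$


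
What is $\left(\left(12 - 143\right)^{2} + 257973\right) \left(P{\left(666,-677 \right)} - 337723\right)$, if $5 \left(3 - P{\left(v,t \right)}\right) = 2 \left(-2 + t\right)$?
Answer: $- \frac{464217640428}{5} \approx -9.2844 \cdot 10^{10}$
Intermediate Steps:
$P{\left(v,t \right)} = \frac{19}{5} - \frac{2 t}{5}$ ($P{\left(v,t \right)} = 3 - \frac{2 \left(-2 + t\right)}{5} = 3 - \frac{-4 + 2 t}{5} = 3 - \left(- \frac{4}{5} + \frac{2 t}{5}\right) = \frac{19}{5} - \frac{2 t}{5}$)
$\left(\left(12 - 143\right)^{2} + 257973\right) \left(P{\left(666,-677 \right)} - 337723\right) = \left(\left(12 - 143\right)^{2} + 257973\right) \left(\left(\frac{19}{5} - - \frac{1354}{5}\right) - 337723\right) = \left(\left(-131\right)^{2} + 257973\right) \left(\left(\frac{19}{5} + \frac{1354}{5}\right) - 337723\right) = \left(17161 + 257973\right) \left(\frac{1373}{5} - 337723\right) = 275134 \left(- \frac{1687242}{5}\right) = - \frac{464217640428}{5}$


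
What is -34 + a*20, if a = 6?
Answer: 86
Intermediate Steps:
-34 + a*20 = -34 + 6*20 = -34 + 120 = 86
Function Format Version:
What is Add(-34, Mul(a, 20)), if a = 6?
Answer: 86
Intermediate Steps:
Add(-34, Mul(a, 20)) = Add(-34, Mul(6, 20)) = Add(-34, 120) = 86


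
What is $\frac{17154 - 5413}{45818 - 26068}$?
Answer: $\frac{11741}{19750} \approx 0.59448$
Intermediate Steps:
$\frac{17154 - 5413}{45818 - 26068} = \frac{11741}{19750}$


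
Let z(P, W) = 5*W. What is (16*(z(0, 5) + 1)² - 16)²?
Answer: 116640000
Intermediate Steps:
(16*(z(0, 5) + 1)² - 16)² = (16*(5*5 + 1)² - 16)² = (16*(25 + 1)² - 16)² = (16*26² - 16)² = (16*676 - 16)² = (10816 - 16)² = 10800² = 116640000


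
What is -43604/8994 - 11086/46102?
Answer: -527484773/103660347 ≈ -5.0886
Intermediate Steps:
-43604/8994 - 11086/46102 = -43604*1/8994 - 11086*1/46102 = -21802/4497 - 5543/23051 = -527484773/103660347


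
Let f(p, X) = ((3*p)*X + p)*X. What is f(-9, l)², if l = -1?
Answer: 324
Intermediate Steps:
f(p, X) = X*(p + 3*X*p) (f(p, X) = (3*X*p + p)*X = (p + 3*X*p)*X = X*(p + 3*X*p))
f(-9, l)² = (-1*(-9)*(1 + 3*(-1)))² = (-1*(-9)*(1 - 3))² = (-1*(-9)*(-2))² = (-18)² = 324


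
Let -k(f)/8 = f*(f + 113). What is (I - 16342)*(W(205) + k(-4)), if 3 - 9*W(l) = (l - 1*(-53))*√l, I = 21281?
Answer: 51686635/3 - 424754*√205/3 ≈ 1.5202e+7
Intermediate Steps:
k(f) = -8*f*(113 + f) (k(f) = -8*f*(f + 113) = -8*f*(113 + f))
W(l) = ⅓ - √l*(53 + l)/9 (W(l) = ⅓ - (l - 1*(-53))*√l/9 = ⅓ - (l + 53)*√l/9 = ⅓ - (53 + l)*√l/9 = ⅓ - √l*(53 + l)/9)
(I - 16342)*(W(205) + k(-4)) = (21281 - 16342)*((⅓ - 53*√205/9 - 205*√205/9) - 8*(-4)*(113 - 4)) = 4939*((⅓ - 53*√205/9 - 205*√205/9) - 8*(-4)*109) = 4939*((⅓ - 53*√205/9 - 205*√205/9) + 3488) = 4939*((⅓ - 86*√205/3) + 3488) = 4939*(10465/3 - 86*√205/3) = 51686635/3 - 424754*√205/3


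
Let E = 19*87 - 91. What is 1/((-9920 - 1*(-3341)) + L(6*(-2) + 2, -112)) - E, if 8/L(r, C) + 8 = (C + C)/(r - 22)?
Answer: -10288895/6587 ≈ -1562.0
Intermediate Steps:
L(r, C) = 8/(-8 + 2*C/(-22 + r)) (L(r, C) = 8/(-8 + (C + C)/(r - 22)) = 8/(-8 + (2*C)/(-22 + r)) = 8/(-8 + 2*C/(-22 + r)))
E = 1562 (E = 1653 - 91 = 1562)
1/((-9920 - 1*(-3341)) + L(6*(-2) + 2, -112)) - E = 1/((-9920 - 1*(-3341)) + 4*(-22 + (6*(-2) + 2))/(88 - 112 - 4*(6*(-2) + 2))) - 1*1562 = 1/((-9920 + 3341) + 4*(-22 + (-12 + 2))/(88 - 112 - 4*(-12 + 2))) - 1562 = 1/(-6579 + 4*(-22 - 10)/(88 - 112 - 4*(-10))) - 1562 = 1/(-6579 + 4*(-32)/(88 - 112 + 40)) - 1562 = 1/(-6579 + 4*(-32)/16) - 1562 = 1/(-6579 + 4*(1/16)*(-32)) - 1562 = 1/(-6579 - 8) - 1562 = 1/(-6587) - 1562 = -1/6587 - 1562 = -10288895/6587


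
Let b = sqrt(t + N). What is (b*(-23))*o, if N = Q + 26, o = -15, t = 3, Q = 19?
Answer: 1380*sqrt(3) ≈ 2390.2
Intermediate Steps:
N = 45 (N = 19 + 26 = 45)
b = 4*sqrt(3) (b = sqrt(3 + 45) = sqrt(48) = 4*sqrt(3) ≈ 6.9282)
(b*(-23))*o = ((4*sqrt(3))*(-23))*(-15) = -92*sqrt(3)*(-15) = 1380*sqrt(3)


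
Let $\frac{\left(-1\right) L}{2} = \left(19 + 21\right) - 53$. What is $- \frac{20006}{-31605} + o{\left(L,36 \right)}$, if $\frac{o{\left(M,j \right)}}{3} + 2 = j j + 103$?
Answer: $\frac{18925223}{4515} \approx 4191.6$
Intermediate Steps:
$L = 26$ ($L = - 2 \left(\left(19 + 21\right) - 53\right) = - 2 \left(40 - 53\right) = \left(-2\right) \left(-13\right) = 26$)
$o{\left(M,j \right)} = 303 + 3 j^{2}$ ($o{\left(M,j \right)} = -6 + 3 \left(j j + 103\right) = -6 + 3 \left(j^{2} + 103\right) = -6 + 3 \left(103 + j^{2}\right) = -6 + \left(309 + 3 j^{2}\right) = 303 + 3 j^{2}$)
$- \frac{20006}{-31605} + o{\left(L,36 \right)} = - \frac{20006}{-31605} + \left(303 + 3 \cdot 36^{2}\right) = \left(-20006\right) \left(- \frac{1}{31605}\right) + \left(303 + 3 \cdot 1296\right) = \frac{2858}{4515} + \left(303 + 3888\right) = \frac{2858}{4515} + 4191 = \frac{18925223}{4515}$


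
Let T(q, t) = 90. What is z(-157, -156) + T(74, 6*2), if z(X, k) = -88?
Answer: 2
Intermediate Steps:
z(-157, -156) + T(74, 6*2) = -88 + 90 = 2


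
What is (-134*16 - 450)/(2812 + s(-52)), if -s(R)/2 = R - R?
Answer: -1297/1406 ≈ -0.92247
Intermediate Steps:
s(R) = 0 (s(R) = -2*(R - R) = -2*0 = 0)
(-134*16 - 450)/(2812 + s(-52)) = (-134*16 - 450)/(2812 + 0) = (-2144 - 450)/2812 = -2594*1/2812 = -1297/1406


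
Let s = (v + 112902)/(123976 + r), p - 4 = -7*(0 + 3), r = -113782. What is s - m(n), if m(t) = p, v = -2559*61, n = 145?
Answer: 43367/3398 ≈ 12.763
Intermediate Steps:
v = -156099
p = -17 (p = 4 - 7*(0 + 3) = 4 - 7*3 = 4 - 21 = -17)
m(t) = -17
s = -14399/3398 (s = (-156099 + 112902)/(123976 - 113782) = -43197/10194 = -43197*1/10194 = -14399/3398 ≈ -4.2375)
s - m(n) = -14399/3398 - 1*(-17) = -14399/3398 + 17 = 43367/3398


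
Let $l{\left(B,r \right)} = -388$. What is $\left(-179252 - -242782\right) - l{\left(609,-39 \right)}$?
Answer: $63918$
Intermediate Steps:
$\left(-179252 - -242782\right) - l{\left(609,-39 \right)} = \left(-179252 - -242782\right) - -388 = \left(-179252 + 242782\right) + 388 = 63530 + 388 = 63918$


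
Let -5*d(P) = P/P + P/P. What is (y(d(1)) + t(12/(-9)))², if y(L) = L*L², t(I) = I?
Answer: 274576/140625 ≈ 1.9525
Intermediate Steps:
d(P) = -⅖ (d(P) = -(P/P + P/P)/5 = -(1 + 1)/5 = -⅕*2 = -⅖)
y(L) = L³
(y(d(1)) + t(12/(-9)))² = ((-⅖)³ + 12/(-9))² = (-8/125 + 12*(-⅑))² = (-8/125 - 4/3)² = (-524/375)² = 274576/140625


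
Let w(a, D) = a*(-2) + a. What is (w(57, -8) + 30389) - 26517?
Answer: 3815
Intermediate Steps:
w(a, D) = -a (w(a, D) = -2*a + a = -a)
(w(57, -8) + 30389) - 26517 = (-1*57 + 30389) - 26517 = (-57 + 30389) - 26517 = 30332 - 26517 = 3815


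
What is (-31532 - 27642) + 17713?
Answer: -41461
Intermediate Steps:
(-31532 - 27642) + 17713 = -59174 + 17713 = -41461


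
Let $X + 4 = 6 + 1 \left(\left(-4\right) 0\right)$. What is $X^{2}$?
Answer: $4$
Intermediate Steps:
$X = 2$ ($X = -4 + \left(6 + 1 \left(\left(-4\right) 0\right)\right) = -4 + \left(6 + 1 \cdot 0\right) = -4 + \left(6 + 0\right) = -4 + 6 = 2$)
$X^{2} = 2^{2} = 4$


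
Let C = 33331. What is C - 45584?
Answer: -12253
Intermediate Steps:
C - 45584 = 33331 - 45584 = -12253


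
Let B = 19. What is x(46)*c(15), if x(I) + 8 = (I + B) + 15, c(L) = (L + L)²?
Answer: 64800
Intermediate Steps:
c(L) = 4*L² (c(L) = (2*L)² = 4*L²)
x(I) = 26 + I (x(I) = -8 + ((I + 19) + 15) = -8 + ((19 + I) + 15) = -8 + (34 + I) = 26 + I)
x(46)*c(15) = (26 + 46)*(4*15²) = 72*(4*225) = 72*900 = 64800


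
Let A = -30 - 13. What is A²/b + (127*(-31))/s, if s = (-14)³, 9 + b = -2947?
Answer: 1641029/2027816 ≈ 0.80926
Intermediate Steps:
b = -2956 (b = -9 - 2947 = -2956)
A = -43
s = -2744
A²/b + (127*(-31))/s = (-43)²/(-2956) + (127*(-31))/(-2744) = 1849*(-1/2956) - 3937*(-1/2744) = -1849/2956 + 3937/2744 = 1641029/2027816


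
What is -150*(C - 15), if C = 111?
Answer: -14400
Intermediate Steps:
-150*(C - 15) = -150*(111 - 15) = -150*96 = -14400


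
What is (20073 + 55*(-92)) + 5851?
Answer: 20864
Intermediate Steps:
(20073 + 55*(-92)) + 5851 = (20073 - 5060) + 5851 = 15013 + 5851 = 20864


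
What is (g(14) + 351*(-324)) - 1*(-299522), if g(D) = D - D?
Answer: 185798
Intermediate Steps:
g(D) = 0
(g(14) + 351*(-324)) - 1*(-299522) = (0 + 351*(-324)) - 1*(-299522) = (0 - 113724) + 299522 = -113724 + 299522 = 185798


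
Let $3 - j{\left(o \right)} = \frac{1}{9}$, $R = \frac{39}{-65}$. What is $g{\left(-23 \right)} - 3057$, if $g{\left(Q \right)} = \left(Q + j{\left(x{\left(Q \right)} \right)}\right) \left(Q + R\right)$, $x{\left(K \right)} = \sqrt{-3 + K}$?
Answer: $- \frac{116207}{45} \approx -2582.4$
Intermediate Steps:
$R = - \frac{3}{5}$ ($R = 39 \left(- \frac{1}{65}\right) = - \frac{3}{5} \approx -0.6$)
$j{\left(o \right)} = \frac{26}{9}$ ($j{\left(o \right)} = 3 - \frac{1}{9} = \frac{26}{9}$)
$g{\left(Q \right)} = \left(- \frac{3}{5} + Q\right) \left(\frac{26}{9} + Q\right)$ ($g{\left(Q \right)} = \left(Q + \frac{26}{9}\right) \left(Q - \frac{3}{5}\right) = \left(\frac{26}{9} + Q\right) \left(- \frac{3}{5} + Q\right) = \left(- \frac{3}{5} + Q\right) \left(\frac{26}{9} + Q\right)$)
$g{\left(-23 \right)} - 3057 = \left(- \frac{26}{15} + \left(-23\right)^{2} + \frac{103}{45} \left(-23\right)\right) - 3057 = \left(- \frac{26}{15} + 529 - \frac{2369}{45}\right) - 3057 = \frac{21358}{45} - 3057 = - \frac{116207}{45}$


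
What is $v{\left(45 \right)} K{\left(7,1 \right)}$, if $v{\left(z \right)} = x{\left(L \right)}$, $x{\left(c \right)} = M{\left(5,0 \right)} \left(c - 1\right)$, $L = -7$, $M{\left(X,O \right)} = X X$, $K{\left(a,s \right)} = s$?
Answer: $-200$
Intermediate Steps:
$M{\left(X,O \right)} = X^{2}$
$x{\left(c \right)} = -25 + 25 c$ ($x{\left(c \right)} = 5^{2} \left(c - 1\right) = 25 \left(-1 + c\right) = -25 + 25 c$)
$v{\left(z \right)} = -200$ ($v{\left(z \right)} = -25 + 25 \left(-7\right) = -25 - 175 = -200$)
$v{\left(45 \right)} K{\left(7,1 \right)} = \left(-200\right) 1 = -200$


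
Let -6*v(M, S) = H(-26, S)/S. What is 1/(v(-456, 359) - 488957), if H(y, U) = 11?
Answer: -2154/1053213389 ≈ -2.0452e-6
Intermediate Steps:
v(M, S) = -11/(6*S)
1/(v(-456, 359) - 488957) = 1/(-11/6/359 - 488957) = 1/(-11/6*1/359 - 488957) = 1/(-11/2154 - 488957) = 1/(-1053213389/2154) = -2154/1053213389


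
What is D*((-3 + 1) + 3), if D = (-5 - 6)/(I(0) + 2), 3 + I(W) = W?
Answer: 11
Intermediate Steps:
I(W) = -3 + W
D = 11 (D = (-5 - 6)/((-3 + 0) + 2) = -11/(-3 + 2) = -11/(-1) = -11*(-1) = 11)
D*((-3 + 1) + 3) = 11*((-3 + 1) + 3) = 11*(-2 + 3) = 11*1 = 11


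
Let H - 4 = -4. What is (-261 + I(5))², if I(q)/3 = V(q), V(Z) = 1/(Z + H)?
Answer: 1695204/25 ≈ 67808.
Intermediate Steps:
H = 0 (H = 4 - 4 = 0)
V(Z) = 1/Z (V(Z) = 1/(Z + 0) = 1/Z)
I(q) = 3/q
(-261 + I(5))² = (-261 + 3/5)² = (-261 + 3*(⅕))² = (-261 + ⅗)² = (-1302/5)² = 1695204/25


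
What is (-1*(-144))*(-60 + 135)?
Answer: 10800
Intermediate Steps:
(-1*(-144))*(-60 + 135) = 144*75 = 10800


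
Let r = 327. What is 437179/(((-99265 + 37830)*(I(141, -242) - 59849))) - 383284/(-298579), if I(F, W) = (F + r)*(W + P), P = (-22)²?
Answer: 1257446902535139/979655328597055 ≈ 1.2836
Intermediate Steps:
P = 484
I(F, W) = (327 + F)*(484 + W) (I(F, W) = (F + 327)*(W + 484) = (327 + F)*(484 + W))
437179/(((-99265 + 37830)*(I(141, -242) - 59849))) - 383284/(-298579) = 437179/(((-99265 + 37830)*((158268 + 327*(-242) + 484*141 + 141*(-242)) - 59849))) - 383284/(-298579) = 437179/((-61435*((158268 - 79134 + 68244 - 34122) - 59849))) - 383284*(-1/298579) = 437179/((-61435*(113256 - 59849))) + 383284/298579 = 437179/((-61435*53407)) + 383284/298579 = 437179/(-3281059045) + 383284/298579 = 437179*(-1/3281059045) + 383284/298579 = -437179/3281059045 + 383284/298579 = 1257446902535139/979655328597055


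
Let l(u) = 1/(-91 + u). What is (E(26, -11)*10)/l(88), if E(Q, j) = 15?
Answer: -450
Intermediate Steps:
(E(26, -11)*10)/l(88) = (15*10)/(1/(-91 + 88)) = 150/(1/(-3)) = 150/(-⅓) = 150*(-3) = -450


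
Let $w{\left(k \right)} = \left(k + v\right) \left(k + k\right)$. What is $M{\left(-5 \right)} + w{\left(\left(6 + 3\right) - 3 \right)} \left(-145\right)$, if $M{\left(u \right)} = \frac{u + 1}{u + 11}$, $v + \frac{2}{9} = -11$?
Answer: $9086$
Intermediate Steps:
$v = - \frac{101}{9}$ ($v = - \frac{2}{9} - 11 = - \frac{101}{9} \approx -11.222$)
$w{\left(k \right)} = 2 k \left(- \frac{101}{9} + k\right)$ ($w{\left(k \right)} = \left(k - \frac{101}{9}\right) \left(k + k\right) = \left(- \frac{101}{9} + k\right) 2 k = 2 k \left(- \frac{101}{9} + k\right)$)
$M{\left(u \right)} = \frac{1 + u}{11 + u}$
$M{\left(-5 \right)} + w{\left(\left(6 + 3\right) - 3 \right)} \left(-145\right) = \frac{1 - 5}{11 - 5} + \frac{2 \left(\left(6 + 3\right) - 3\right) \left(-101 + 9 \left(\left(6 + 3\right) - 3\right)\right)}{9} \left(-145\right) = \frac{1}{6} \left(-4\right) + \frac{2 \left(9 - 3\right) \left(-101 + 9 \left(9 - 3\right)\right)}{9} \left(-145\right) = \frac{1}{6} \left(-4\right) + \frac{2}{9} \cdot 6 \left(-101 + 9 \cdot 6\right) \left(-145\right) = - \frac{2}{3} + \frac{2}{9} \cdot 6 \left(-101 + 54\right) \left(-145\right) = - \frac{2}{3} + \frac{2}{9} \cdot 6 \left(-47\right) \left(-145\right) = - \frac{2}{3} - - \frac{27260}{3} = - \frac{2}{3} + \frac{27260}{3} = 9086$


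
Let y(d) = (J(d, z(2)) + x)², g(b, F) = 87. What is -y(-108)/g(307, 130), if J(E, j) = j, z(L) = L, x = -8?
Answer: -12/29 ≈ -0.41379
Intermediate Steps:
y(d) = 36 (y(d) = (2 - 8)² = (-6)² = 36)
-y(-108)/g(307, 130) = -36/87 = -1*12/29 = -12/29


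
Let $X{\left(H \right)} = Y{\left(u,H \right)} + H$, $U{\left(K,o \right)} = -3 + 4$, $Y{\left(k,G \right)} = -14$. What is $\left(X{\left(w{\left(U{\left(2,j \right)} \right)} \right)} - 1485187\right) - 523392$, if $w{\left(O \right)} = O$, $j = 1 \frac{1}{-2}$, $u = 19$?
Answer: $-2008592$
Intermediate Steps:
$j = - \frac{1}{2}$ ($j = 1 \left(- \frac{1}{2}\right) = - \frac{1}{2} \approx -0.5$)
$U{\left(K,o \right)} = 1$
$X{\left(H \right)} = -14 + H$
$\left(X{\left(w{\left(U{\left(2,j \right)} \right)} \right)} - 1485187\right) - 523392 = \left(\left(-14 + 1\right) - 1485187\right) - 523392 = \left(-13 - 1485187\right) - 523392 = -1485200 - 523392 = -2008592$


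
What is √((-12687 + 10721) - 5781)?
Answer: I*√7747 ≈ 88.017*I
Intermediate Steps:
√((-12687 + 10721) - 5781) = √(-1966 - 5781) = √(-7747) = I*√7747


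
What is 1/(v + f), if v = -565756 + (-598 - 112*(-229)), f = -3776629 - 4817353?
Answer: -1/9134688 ≈ -1.0947e-7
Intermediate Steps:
f = -8593982
v = -540706 (v = -565756 + (-598 + 25648) = -565756 + 25050 = -540706)
1/(v + f) = 1/(-540706 - 8593982) = 1/(-9134688) = -1/9134688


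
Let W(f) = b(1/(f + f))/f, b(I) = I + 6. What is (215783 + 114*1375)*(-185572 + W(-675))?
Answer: -62996259061649767/911250 ≈ -6.9132e+10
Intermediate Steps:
b(I) = 6 + I
W(f) = (6 + 1/(2*f))/f (W(f) = (6 + 1/(f + f))/f = (6 + 1/(2*f))/f)
(215783 + 114*1375)*(-185572 + W(-675)) = (215783 + 114*1375)*(-185572 + (1/2)*(1 + 12*(-675))/(-675)**2) = (215783 + 156750)*(-185572 + (1/2)*(1/455625)*(1 - 8100)) = 372533*(-185572 + (1/2)*(1/455625)*(-8099)) = 372533*(-185572 - 8099/911250) = 372533*(-169102493099/911250) = -62996259061649767/911250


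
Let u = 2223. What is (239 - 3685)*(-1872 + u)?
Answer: -1209546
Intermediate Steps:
(239 - 3685)*(-1872 + u) = (239 - 3685)*(-1872 + 2223) = -3446*351 = -1209546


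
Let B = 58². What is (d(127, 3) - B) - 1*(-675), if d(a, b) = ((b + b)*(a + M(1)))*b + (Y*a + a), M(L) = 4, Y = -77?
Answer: -9983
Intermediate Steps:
B = 3364
d(a, b) = -76*a + 2*b²*(4 + a) (d(a, b) = ((b + b)*(a + 4))*b + (-77*a + a) = ((2*b)*(4 + a))*b - 76*a = (2*b*(4 + a))*b - 76*a = 2*b²*(4 + a) - 76*a = -76*a + 2*b²*(4 + a))
(d(127, 3) - B) - 1*(-675) = ((-76*127 + 8*3² + 2*127*3²) - 1*3364) - 1*(-675) = ((-9652 + 8*9 + 2*127*9) - 3364) + 675 = ((-9652 + 72 + 2286) - 3364) + 675 = (-7294 - 3364) + 675 = -10658 + 675 = -9983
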